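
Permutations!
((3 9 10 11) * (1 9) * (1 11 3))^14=(1 11 3 10 9)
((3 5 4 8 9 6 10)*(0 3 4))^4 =(0 3 5)(4 10 6 9 8)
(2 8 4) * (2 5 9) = (2 8 4 5 9) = [0, 1, 8, 3, 5, 9, 6, 7, 4, 2]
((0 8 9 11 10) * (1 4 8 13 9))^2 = (0 9 10 13 11)(1 8 4)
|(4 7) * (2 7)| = 3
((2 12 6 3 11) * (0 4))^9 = ((0 4)(2 12 6 3 11))^9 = (0 4)(2 11 3 6 12)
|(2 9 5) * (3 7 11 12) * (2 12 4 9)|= |(3 7 11 4 9 5 12)|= 7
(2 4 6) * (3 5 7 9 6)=[0, 1, 4, 5, 3, 7, 2, 9, 8, 6]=(2 4 3 5 7 9 6)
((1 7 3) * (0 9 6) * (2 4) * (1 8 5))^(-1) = ((0 9 6)(1 7 3 8 5)(2 4))^(-1) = (0 6 9)(1 5 8 3 7)(2 4)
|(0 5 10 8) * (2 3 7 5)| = |(0 2 3 7 5 10 8)| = 7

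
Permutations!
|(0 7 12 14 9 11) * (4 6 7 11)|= |(0 11)(4 6 7 12 14 9)|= 6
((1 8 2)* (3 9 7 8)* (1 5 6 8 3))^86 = ((2 5 6 8)(3 9 7))^86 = (2 6)(3 7 9)(5 8)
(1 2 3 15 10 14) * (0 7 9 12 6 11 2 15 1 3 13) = (0 7 9 12 6 11 2 13)(1 15 10 14 3) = [7, 15, 13, 1, 4, 5, 11, 9, 8, 12, 14, 2, 6, 0, 3, 10]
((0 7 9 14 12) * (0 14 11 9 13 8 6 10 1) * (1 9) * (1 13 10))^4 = ((0 7 10 9 11 13 8 6 1)(12 14))^4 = (14)(0 11 1 9 6 10 8 7 13)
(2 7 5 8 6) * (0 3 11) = (0 3 11)(2 7 5 8 6) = [3, 1, 7, 11, 4, 8, 2, 5, 6, 9, 10, 0]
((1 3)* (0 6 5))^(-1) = (0 5 6)(1 3)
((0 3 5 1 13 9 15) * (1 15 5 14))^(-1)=((0 3 14 1 13 9 5 15))^(-1)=(0 15 5 9 13 1 14 3)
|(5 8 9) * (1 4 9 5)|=|(1 4 9)(5 8)|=6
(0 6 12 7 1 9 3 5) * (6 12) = (0 12 7 1 9 3 5) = [12, 9, 2, 5, 4, 0, 6, 1, 8, 3, 10, 11, 7]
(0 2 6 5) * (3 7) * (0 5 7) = (0 2 6 7 3) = [2, 1, 6, 0, 4, 5, 7, 3]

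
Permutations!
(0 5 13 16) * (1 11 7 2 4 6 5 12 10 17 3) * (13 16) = [12, 11, 4, 1, 6, 16, 5, 2, 8, 9, 17, 7, 10, 13, 14, 15, 0, 3] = (0 12 10 17 3 1 11 7 2 4 6 5 16)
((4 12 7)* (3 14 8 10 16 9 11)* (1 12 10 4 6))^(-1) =(1 6 7 12)(3 11 9 16 10 4 8 14)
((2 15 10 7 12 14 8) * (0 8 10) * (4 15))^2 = (0 2 15 8 4)(7 14)(10 12) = ((0 8 2 4 15)(7 12 14 10))^2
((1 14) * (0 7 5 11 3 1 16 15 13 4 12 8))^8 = (0 15 11 12 14 7 13 3 8 16 5 4 1)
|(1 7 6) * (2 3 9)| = |(1 7 6)(2 3 9)| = 3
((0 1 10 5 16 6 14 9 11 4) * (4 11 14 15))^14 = ((0 1 10 5 16 6 15 4)(9 14))^14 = (0 15 16 10)(1 4 6 5)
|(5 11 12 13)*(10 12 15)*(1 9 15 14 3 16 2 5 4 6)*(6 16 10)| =|(1 9 15 6)(2 5 11 14 3 10 12 13 4 16)| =20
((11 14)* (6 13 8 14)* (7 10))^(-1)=((6 13 8 14 11)(7 10))^(-1)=(6 11 14 8 13)(7 10)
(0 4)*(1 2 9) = [4, 2, 9, 3, 0, 5, 6, 7, 8, 1] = (0 4)(1 2 9)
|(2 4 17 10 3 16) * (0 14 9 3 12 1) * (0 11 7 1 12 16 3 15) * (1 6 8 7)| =|(0 14 9 15)(1 11)(2 4 17 10 16)(6 8 7)| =60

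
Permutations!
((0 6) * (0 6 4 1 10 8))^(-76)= (0 8 10 1 4)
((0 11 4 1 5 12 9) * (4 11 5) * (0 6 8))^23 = ((0 5 12 9 6 8)(1 4))^23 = (0 8 6 9 12 5)(1 4)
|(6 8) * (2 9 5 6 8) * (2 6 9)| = 2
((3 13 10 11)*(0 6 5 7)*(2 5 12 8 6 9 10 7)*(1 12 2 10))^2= ((0 9 1 12 8 6 2 5 10 11 3 13 7))^2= (0 1 8 2 10 3 7 9 12 6 5 11 13)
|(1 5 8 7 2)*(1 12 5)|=|(2 12 5 8 7)|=5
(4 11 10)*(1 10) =(1 10 4 11) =[0, 10, 2, 3, 11, 5, 6, 7, 8, 9, 4, 1]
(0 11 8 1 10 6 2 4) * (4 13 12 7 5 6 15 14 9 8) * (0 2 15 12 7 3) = (0 11 4 2 13 7 5 6 15 14 9 8 1 10 12 3) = [11, 10, 13, 0, 2, 6, 15, 5, 1, 8, 12, 4, 3, 7, 9, 14]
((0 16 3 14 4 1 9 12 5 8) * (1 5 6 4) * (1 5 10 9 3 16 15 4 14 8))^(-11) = (16)(0 15 4 10 9 12 6 14 5 1 3 8)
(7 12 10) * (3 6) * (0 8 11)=(0 8 11)(3 6)(7 12 10)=[8, 1, 2, 6, 4, 5, 3, 12, 11, 9, 7, 0, 10]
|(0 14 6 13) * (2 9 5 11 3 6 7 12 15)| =12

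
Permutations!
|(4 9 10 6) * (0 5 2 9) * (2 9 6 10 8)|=|(10)(0 5 9 8 2 6 4)|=7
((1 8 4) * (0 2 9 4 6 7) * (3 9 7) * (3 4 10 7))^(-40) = (0 3 10)(2 9 7)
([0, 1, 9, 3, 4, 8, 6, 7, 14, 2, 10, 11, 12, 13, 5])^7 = [0, 1, 9, 3, 4, 8, 6, 7, 14, 2, 10, 11, 12, 13, 5]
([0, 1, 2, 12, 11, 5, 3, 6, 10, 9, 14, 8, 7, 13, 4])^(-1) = (3 6 7 12)(4 14 10 8 11)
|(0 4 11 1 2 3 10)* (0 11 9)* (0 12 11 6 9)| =8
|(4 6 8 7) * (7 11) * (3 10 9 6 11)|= |(3 10 9 6 8)(4 11 7)|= 15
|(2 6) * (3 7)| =|(2 6)(3 7)| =2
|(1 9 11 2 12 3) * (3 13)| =7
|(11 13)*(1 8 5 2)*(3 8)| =10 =|(1 3 8 5 2)(11 13)|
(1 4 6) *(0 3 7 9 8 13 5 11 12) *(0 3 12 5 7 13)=(0 12 3 13 7 9 8)(1 4 6)(5 11)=[12, 4, 2, 13, 6, 11, 1, 9, 0, 8, 10, 5, 3, 7]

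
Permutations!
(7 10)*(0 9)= (0 9)(7 10)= [9, 1, 2, 3, 4, 5, 6, 10, 8, 0, 7]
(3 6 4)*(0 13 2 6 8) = [13, 1, 6, 8, 3, 5, 4, 7, 0, 9, 10, 11, 12, 2] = (0 13 2 6 4 3 8)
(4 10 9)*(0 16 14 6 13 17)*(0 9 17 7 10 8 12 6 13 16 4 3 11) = [4, 1, 2, 11, 8, 5, 16, 10, 12, 3, 17, 0, 6, 7, 13, 15, 14, 9] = (0 4 8 12 6 16 14 13 7 10 17 9 3 11)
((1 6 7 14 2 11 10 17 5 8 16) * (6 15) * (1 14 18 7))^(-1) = (1 6 15)(2 14 16 8 5 17 10 11)(7 18)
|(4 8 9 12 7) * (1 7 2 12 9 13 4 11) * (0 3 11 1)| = |(0 3 11)(1 7)(2 12)(4 8 13)| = 6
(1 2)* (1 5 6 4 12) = (1 2 5 6 4 12) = [0, 2, 5, 3, 12, 6, 4, 7, 8, 9, 10, 11, 1]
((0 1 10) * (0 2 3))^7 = (0 10 3 1 2)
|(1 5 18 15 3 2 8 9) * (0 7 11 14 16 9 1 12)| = 7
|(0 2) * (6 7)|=2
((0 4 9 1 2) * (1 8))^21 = ((0 4 9 8 1 2))^21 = (0 8)(1 4)(2 9)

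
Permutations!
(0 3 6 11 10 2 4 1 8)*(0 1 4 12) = (0 3 6 11 10 2 12)(1 8) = [3, 8, 12, 6, 4, 5, 11, 7, 1, 9, 2, 10, 0]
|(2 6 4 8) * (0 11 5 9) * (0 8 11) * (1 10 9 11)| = 14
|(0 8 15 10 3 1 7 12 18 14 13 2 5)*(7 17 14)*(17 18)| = |(0 8 15 10 3 1 18 7 12 17 14 13 2 5)| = 14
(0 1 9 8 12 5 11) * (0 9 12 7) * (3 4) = (0 1 12 5 11 9 8 7)(3 4) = [1, 12, 2, 4, 3, 11, 6, 0, 7, 8, 10, 9, 5]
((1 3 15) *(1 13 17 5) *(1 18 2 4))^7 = (1 2 5 13 3 4 18 17 15)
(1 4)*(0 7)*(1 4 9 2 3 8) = (0 7)(1 9 2 3 8) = [7, 9, 3, 8, 4, 5, 6, 0, 1, 2]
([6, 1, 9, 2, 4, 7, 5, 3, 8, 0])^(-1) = [9, 1, 3, 7, 4, 6, 0, 5, 8, 2]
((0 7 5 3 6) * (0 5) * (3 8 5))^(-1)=(0 7)(3 6)(5 8)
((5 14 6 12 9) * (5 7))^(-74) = (5 9 6)(7 12 14)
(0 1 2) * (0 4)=(0 1 2 4)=[1, 2, 4, 3, 0]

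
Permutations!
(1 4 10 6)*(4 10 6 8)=(1 10 8 4 6)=[0, 10, 2, 3, 6, 5, 1, 7, 4, 9, 8]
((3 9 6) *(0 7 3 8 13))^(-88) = ((0 7 3 9 6 8 13))^(-88) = (0 9 13 3 8 7 6)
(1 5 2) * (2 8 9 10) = (1 5 8 9 10 2) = [0, 5, 1, 3, 4, 8, 6, 7, 9, 10, 2]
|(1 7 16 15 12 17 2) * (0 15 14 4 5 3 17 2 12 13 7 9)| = 14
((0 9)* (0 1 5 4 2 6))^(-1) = ((0 9 1 5 4 2 6))^(-1) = (0 6 2 4 5 1 9)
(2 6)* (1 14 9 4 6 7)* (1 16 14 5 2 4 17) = [0, 5, 7, 3, 6, 2, 4, 16, 8, 17, 10, 11, 12, 13, 9, 15, 14, 1] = (1 5 2 7 16 14 9 17)(4 6)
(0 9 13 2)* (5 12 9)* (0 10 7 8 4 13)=[5, 1, 10, 3, 13, 12, 6, 8, 4, 0, 7, 11, 9, 2]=(0 5 12 9)(2 10 7 8 4 13)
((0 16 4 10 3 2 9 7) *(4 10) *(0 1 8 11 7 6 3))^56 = ((0 16 10)(1 8 11 7)(2 9 6 3))^56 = (0 10 16)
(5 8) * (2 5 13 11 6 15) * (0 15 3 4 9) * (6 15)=(0 6 3 4 9)(2 5 8 13 11 15)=[6, 1, 5, 4, 9, 8, 3, 7, 13, 0, 10, 15, 12, 11, 14, 2]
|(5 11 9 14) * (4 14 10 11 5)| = 6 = |(4 14)(9 10 11)|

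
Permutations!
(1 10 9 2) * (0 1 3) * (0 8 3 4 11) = (0 1 10 9 2 4 11)(3 8) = [1, 10, 4, 8, 11, 5, 6, 7, 3, 2, 9, 0]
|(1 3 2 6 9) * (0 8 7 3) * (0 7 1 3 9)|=8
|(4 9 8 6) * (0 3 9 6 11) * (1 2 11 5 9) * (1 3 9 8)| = |(0 9 1 2 11)(4 6)(5 8)| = 10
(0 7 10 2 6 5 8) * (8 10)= (0 7 8)(2 6 5 10)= [7, 1, 6, 3, 4, 10, 5, 8, 0, 9, 2]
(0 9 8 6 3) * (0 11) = (0 9 8 6 3 11) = [9, 1, 2, 11, 4, 5, 3, 7, 6, 8, 10, 0]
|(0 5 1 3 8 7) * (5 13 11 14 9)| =10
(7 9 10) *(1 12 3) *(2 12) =[0, 2, 12, 1, 4, 5, 6, 9, 8, 10, 7, 11, 3] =(1 2 12 3)(7 9 10)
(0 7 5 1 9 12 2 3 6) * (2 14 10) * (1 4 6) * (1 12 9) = (0 7 5 4 6)(2 3 12 14 10) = [7, 1, 3, 12, 6, 4, 0, 5, 8, 9, 2, 11, 14, 13, 10]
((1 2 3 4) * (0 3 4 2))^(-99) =(0 3 2 4 1)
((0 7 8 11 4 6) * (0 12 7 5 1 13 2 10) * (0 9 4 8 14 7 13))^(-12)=((0 5 1)(2 10 9 4 6 12 13)(7 14)(8 11))^(-12)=(14)(2 9 6 13 10 4 12)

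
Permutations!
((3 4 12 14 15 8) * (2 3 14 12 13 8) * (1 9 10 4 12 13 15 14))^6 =(1 3 10 13 15)(2 9 12 4 8) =((1 9 10 4 15 2 3 12 13 8))^6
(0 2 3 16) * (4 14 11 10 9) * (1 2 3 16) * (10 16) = (0 3 1 2 10 9 4 14 11 16) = [3, 2, 10, 1, 14, 5, 6, 7, 8, 4, 9, 16, 12, 13, 11, 15, 0]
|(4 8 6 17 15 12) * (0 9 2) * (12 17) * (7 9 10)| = |(0 10 7 9 2)(4 8 6 12)(15 17)| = 20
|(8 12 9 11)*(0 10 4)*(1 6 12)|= |(0 10 4)(1 6 12 9 11 8)|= 6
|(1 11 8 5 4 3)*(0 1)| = 7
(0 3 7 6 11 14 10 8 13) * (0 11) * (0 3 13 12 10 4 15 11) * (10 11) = (0 13)(3 7 6)(4 15 10 8 12 11 14) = [13, 1, 2, 7, 15, 5, 3, 6, 12, 9, 8, 14, 11, 0, 4, 10]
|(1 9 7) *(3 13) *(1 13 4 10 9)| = 6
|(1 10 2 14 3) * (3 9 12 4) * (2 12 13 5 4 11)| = |(1 10 12 11 2 14 9 13 5 4 3)| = 11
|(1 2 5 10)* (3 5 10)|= 6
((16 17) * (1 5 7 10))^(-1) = ((1 5 7 10)(16 17))^(-1) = (1 10 7 5)(16 17)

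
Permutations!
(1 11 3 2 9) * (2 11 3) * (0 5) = (0 5)(1 3 11 2 9) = [5, 3, 9, 11, 4, 0, 6, 7, 8, 1, 10, 2]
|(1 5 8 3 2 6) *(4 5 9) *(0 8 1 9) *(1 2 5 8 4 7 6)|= |(0 4 8 3 5 2 1)(6 9 7)|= 21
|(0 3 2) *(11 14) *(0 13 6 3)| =|(2 13 6 3)(11 14)| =4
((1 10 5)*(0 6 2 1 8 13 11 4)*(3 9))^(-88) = (0 2 10 8 11)(1 5 13 4 6) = ((0 6 2 1 10 5 8 13 11 4)(3 9))^(-88)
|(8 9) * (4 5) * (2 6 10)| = |(2 6 10)(4 5)(8 9)| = 6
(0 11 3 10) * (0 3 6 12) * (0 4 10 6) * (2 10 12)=(0 11)(2 10 3 6)(4 12)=[11, 1, 10, 6, 12, 5, 2, 7, 8, 9, 3, 0, 4]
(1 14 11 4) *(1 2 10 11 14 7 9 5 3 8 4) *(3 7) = (14)(1 3 8 4 2 10 11)(5 7 9) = [0, 3, 10, 8, 2, 7, 6, 9, 4, 5, 11, 1, 12, 13, 14]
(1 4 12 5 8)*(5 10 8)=[0, 4, 2, 3, 12, 5, 6, 7, 1, 9, 8, 11, 10]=(1 4 12 10 8)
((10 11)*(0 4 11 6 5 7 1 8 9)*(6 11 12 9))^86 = (0 12)(1 8 6 5 7)(4 9)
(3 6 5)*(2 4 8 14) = (2 4 8 14)(3 6 5) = [0, 1, 4, 6, 8, 3, 5, 7, 14, 9, 10, 11, 12, 13, 2]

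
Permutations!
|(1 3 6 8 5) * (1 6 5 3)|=|(3 5 6 8)|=4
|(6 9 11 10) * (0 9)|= 5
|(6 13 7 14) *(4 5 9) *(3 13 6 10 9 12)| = 9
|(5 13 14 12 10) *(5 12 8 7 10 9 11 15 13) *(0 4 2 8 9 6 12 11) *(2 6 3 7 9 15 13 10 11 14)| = 33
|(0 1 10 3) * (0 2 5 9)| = |(0 1 10 3 2 5 9)| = 7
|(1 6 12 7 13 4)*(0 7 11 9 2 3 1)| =28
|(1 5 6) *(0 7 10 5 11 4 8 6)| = |(0 7 10 5)(1 11 4 8 6)| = 20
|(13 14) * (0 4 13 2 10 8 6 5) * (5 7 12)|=11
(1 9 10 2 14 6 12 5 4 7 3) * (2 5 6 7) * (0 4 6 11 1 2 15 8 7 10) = (0 4 15 8 7 3 2 14 10 5 6 12 11 1 9) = [4, 9, 14, 2, 15, 6, 12, 3, 7, 0, 5, 1, 11, 13, 10, 8]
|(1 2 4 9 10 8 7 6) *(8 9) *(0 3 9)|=|(0 3 9 10)(1 2 4 8 7 6)|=12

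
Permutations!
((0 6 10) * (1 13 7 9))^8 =((0 6 10)(1 13 7 9))^8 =(13)(0 10 6)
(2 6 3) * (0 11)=(0 11)(2 6 3)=[11, 1, 6, 2, 4, 5, 3, 7, 8, 9, 10, 0]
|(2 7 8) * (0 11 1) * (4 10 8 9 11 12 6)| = 11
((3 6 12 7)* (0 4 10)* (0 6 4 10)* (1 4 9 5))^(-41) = (0 4 1 5 9 3 7 12 6 10)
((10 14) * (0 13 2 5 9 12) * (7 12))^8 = (14)(0 13 2 5 9 7 12)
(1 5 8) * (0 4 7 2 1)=[4, 5, 1, 3, 7, 8, 6, 2, 0]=(0 4 7 2 1 5 8)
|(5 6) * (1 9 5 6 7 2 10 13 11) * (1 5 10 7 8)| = 14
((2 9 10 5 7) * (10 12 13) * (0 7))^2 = (0 2 12 10)(5 7 9 13)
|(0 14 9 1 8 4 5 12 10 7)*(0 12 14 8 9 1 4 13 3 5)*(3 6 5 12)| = 36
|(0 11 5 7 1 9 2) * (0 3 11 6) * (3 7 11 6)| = |(0 3 6)(1 9 2 7)(5 11)| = 12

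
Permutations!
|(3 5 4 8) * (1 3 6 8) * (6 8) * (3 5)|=3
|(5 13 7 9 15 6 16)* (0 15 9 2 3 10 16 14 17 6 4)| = |(0 15 4)(2 3 10 16 5 13 7)(6 14 17)| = 21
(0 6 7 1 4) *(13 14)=(0 6 7 1 4)(13 14)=[6, 4, 2, 3, 0, 5, 7, 1, 8, 9, 10, 11, 12, 14, 13]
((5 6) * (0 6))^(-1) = (0 5 6)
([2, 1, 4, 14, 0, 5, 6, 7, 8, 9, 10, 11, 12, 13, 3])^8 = (14)(0 4 2)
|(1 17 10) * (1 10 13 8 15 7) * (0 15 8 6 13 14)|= 6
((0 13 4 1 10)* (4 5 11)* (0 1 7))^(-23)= (0 13 5 11 4 7)(1 10)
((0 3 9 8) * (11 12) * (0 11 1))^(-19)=(0 9 11 1 3 8 12)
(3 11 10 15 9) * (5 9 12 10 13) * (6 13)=[0, 1, 2, 11, 4, 9, 13, 7, 8, 3, 15, 6, 10, 5, 14, 12]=(3 11 6 13 5 9)(10 15 12)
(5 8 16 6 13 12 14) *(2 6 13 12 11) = (2 6 12 14 5 8 16 13 11) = [0, 1, 6, 3, 4, 8, 12, 7, 16, 9, 10, 2, 14, 11, 5, 15, 13]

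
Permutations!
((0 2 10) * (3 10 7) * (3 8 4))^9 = ((0 2 7 8 4 3 10))^9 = (0 7 4 10 2 8 3)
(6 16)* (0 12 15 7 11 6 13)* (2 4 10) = (0 12 15 7 11 6 16 13)(2 4 10) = [12, 1, 4, 3, 10, 5, 16, 11, 8, 9, 2, 6, 15, 0, 14, 7, 13]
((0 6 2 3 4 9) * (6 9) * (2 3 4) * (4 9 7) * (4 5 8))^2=((0 7 5 8 4 6 3 2 9))^2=(0 5 4 3 9 7 8 6 2)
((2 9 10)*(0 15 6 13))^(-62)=(0 6)(2 9 10)(13 15)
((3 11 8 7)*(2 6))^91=((2 6)(3 11 8 7))^91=(2 6)(3 7 8 11)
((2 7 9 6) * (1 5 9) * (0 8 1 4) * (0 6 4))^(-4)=(0 4 8 6 1 2 5 7 9)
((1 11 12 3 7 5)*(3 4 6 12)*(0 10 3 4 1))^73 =(0 7 10 5 3)(1 6 11 12 4)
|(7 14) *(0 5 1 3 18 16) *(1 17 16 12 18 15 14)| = 20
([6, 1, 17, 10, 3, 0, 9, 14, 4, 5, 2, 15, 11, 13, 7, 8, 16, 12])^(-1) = [5, 1, 10, 4, 8, 9, 0, 14, 15, 6, 3, 12, 17, 13, 7, 11, 16, 2]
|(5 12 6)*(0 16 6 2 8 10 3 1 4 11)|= 12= |(0 16 6 5 12 2 8 10 3 1 4 11)|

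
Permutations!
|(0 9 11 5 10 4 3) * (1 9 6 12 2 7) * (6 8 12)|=|(0 8 12 2 7 1 9 11 5 10 4 3)|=12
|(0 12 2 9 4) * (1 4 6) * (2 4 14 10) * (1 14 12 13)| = |(0 13 1 12 4)(2 9 6 14 10)| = 5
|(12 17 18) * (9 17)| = 4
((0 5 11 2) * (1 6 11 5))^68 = ((0 1 6 11 2))^68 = (0 11 1 2 6)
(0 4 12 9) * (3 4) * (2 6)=(0 3 4 12 9)(2 6)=[3, 1, 6, 4, 12, 5, 2, 7, 8, 0, 10, 11, 9]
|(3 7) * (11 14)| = |(3 7)(11 14)| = 2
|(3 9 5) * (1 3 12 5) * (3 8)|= |(1 8 3 9)(5 12)|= 4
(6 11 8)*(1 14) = (1 14)(6 11 8) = [0, 14, 2, 3, 4, 5, 11, 7, 6, 9, 10, 8, 12, 13, 1]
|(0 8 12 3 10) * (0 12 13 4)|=12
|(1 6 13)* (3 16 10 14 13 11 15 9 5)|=|(1 6 11 15 9 5 3 16 10 14 13)|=11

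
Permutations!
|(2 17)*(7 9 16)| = 6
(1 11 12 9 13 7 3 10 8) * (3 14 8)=(1 11 12 9 13 7 14 8)(3 10)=[0, 11, 2, 10, 4, 5, 6, 14, 1, 13, 3, 12, 9, 7, 8]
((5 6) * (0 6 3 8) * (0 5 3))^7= (0 3 5 6 8)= ((0 6 3 8 5))^7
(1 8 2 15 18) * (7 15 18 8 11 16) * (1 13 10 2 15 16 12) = (1 11 12)(2 18 13 10)(7 16)(8 15) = [0, 11, 18, 3, 4, 5, 6, 16, 15, 9, 2, 12, 1, 10, 14, 8, 7, 17, 13]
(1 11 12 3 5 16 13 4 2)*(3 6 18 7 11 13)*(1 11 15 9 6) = (1 13 4 2 11 12)(3 5 16)(6 18 7 15 9) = [0, 13, 11, 5, 2, 16, 18, 15, 8, 6, 10, 12, 1, 4, 14, 9, 3, 17, 7]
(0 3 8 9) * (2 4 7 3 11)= (0 11 2 4 7 3 8 9)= [11, 1, 4, 8, 7, 5, 6, 3, 9, 0, 10, 2]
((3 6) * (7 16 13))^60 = (16)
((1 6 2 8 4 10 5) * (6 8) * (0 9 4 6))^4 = (0 5 2 10 6 4 8 9 1)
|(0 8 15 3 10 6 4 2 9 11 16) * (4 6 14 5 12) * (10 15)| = |(0 8 10 14 5 12 4 2 9 11 16)(3 15)| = 22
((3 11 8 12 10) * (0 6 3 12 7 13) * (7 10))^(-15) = ((0 6 3 11 8 10 12 7 13))^(-15) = (0 11 12)(3 10 13)(6 8 7)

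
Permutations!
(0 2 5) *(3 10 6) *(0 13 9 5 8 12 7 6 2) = (2 8 12 7 6 3 10)(5 13 9) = [0, 1, 8, 10, 4, 13, 3, 6, 12, 5, 2, 11, 7, 9]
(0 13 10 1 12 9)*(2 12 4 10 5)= (0 13 5 2 12 9)(1 4 10)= [13, 4, 12, 3, 10, 2, 6, 7, 8, 0, 1, 11, 9, 5]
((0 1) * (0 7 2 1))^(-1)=(1 2 7)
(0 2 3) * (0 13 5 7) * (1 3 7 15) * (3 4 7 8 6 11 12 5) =(0 2 8 6 11 12 5 15 1 4 7)(3 13) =[2, 4, 8, 13, 7, 15, 11, 0, 6, 9, 10, 12, 5, 3, 14, 1]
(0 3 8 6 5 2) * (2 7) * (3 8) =(0 8 6 5 7 2) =[8, 1, 0, 3, 4, 7, 5, 2, 6]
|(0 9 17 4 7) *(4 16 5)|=|(0 9 17 16 5 4 7)|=7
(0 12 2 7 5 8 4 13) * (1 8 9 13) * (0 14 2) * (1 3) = (0 12)(1 8 4 3)(2 7 5 9 13 14) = [12, 8, 7, 1, 3, 9, 6, 5, 4, 13, 10, 11, 0, 14, 2]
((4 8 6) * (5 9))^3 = (5 9)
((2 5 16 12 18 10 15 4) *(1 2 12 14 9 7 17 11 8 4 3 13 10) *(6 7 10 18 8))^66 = (18)(6 17)(7 11)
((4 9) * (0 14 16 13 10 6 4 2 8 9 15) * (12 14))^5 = ((0 12 14 16 13 10 6 4 15)(2 8 9))^5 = (0 10 12 6 14 4 16 15 13)(2 9 8)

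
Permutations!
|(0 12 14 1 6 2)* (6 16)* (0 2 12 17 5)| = |(0 17 5)(1 16 6 12 14)| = 15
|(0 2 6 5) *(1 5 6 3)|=5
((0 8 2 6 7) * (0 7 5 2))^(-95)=((0 8)(2 6 5))^(-95)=(0 8)(2 6 5)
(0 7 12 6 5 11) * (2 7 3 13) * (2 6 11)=(0 3 13 6 5 2 7 12 11)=[3, 1, 7, 13, 4, 2, 5, 12, 8, 9, 10, 0, 11, 6]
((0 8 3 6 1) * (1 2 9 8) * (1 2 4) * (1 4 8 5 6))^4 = ((0 2 9 5 6 8 3 1))^4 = (0 6)(1 5)(2 8)(3 9)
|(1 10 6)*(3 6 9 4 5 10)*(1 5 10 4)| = |(1 3 6 5 4 10 9)| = 7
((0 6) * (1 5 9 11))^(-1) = (0 6)(1 11 9 5)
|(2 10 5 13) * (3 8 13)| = |(2 10 5 3 8 13)| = 6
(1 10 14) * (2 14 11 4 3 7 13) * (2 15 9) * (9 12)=[0, 10, 14, 7, 3, 5, 6, 13, 8, 2, 11, 4, 9, 15, 1, 12]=(1 10 11 4 3 7 13 15 12 9 2 14)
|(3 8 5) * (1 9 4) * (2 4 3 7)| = |(1 9 3 8 5 7 2 4)| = 8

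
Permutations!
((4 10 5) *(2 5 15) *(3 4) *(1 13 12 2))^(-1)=((1 13 12 2 5 3 4 10 15))^(-1)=(1 15 10 4 3 5 2 12 13)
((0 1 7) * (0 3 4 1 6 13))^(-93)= ((0 6 13)(1 7 3 4))^(-93)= (13)(1 4 3 7)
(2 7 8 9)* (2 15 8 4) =(2 7 4)(8 9 15) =[0, 1, 7, 3, 2, 5, 6, 4, 9, 15, 10, 11, 12, 13, 14, 8]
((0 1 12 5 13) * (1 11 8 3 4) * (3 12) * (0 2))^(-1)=(0 2 13 5 12 8 11)(1 4 3)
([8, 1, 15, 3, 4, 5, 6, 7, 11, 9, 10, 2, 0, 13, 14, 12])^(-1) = [12, 1, 11, 3, 4, 5, 6, 7, 0, 9, 10, 8, 15, 13, 14, 2]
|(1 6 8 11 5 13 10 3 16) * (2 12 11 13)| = 28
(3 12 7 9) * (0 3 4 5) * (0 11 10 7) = (0 3 12)(4 5 11 10 7 9) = [3, 1, 2, 12, 5, 11, 6, 9, 8, 4, 7, 10, 0]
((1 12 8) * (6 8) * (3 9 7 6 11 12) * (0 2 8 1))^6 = ((0 2 8)(1 3 9 7 6)(11 12))^6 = (12)(1 3 9 7 6)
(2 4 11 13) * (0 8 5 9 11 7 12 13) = [8, 1, 4, 3, 7, 9, 6, 12, 5, 11, 10, 0, 13, 2] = (0 8 5 9 11)(2 4 7 12 13)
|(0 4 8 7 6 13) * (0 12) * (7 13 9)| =15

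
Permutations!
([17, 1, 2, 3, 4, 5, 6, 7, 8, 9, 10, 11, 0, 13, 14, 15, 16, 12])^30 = (17)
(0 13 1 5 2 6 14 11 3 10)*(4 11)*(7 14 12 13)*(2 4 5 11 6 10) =(0 7 14 5 4 6 12 13 1 11 3 2 10) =[7, 11, 10, 2, 6, 4, 12, 14, 8, 9, 0, 3, 13, 1, 5]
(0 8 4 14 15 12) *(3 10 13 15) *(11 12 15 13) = (15)(0 8 4 14 3 10 11 12) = [8, 1, 2, 10, 14, 5, 6, 7, 4, 9, 11, 12, 0, 13, 3, 15]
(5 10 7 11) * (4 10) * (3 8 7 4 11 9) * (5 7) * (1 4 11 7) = (1 4 10 11)(3 8 5 7 9) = [0, 4, 2, 8, 10, 7, 6, 9, 5, 3, 11, 1]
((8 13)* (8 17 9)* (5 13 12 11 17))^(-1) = (5 13)(8 9 17 11 12)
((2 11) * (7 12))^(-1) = ((2 11)(7 12))^(-1) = (2 11)(7 12)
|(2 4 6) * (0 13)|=|(0 13)(2 4 6)|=6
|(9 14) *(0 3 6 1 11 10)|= |(0 3 6 1 11 10)(9 14)|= 6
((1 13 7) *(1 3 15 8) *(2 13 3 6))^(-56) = ((1 3 15 8)(2 13 7 6))^(-56) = (15)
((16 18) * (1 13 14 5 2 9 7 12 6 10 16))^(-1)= ((1 13 14 5 2 9 7 12 6 10 16 18))^(-1)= (1 18 16 10 6 12 7 9 2 5 14 13)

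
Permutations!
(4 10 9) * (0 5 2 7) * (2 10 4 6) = [5, 1, 7, 3, 4, 10, 2, 0, 8, 6, 9] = (0 5 10 9 6 2 7)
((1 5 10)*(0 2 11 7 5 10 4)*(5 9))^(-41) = ((0 2 11 7 9 5 4)(1 10))^(-41) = (0 2 11 7 9 5 4)(1 10)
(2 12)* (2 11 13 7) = (2 12 11 13 7) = [0, 1, 12, 3, 4, 5, 6, 2, 8, 9, 10, 13, 11, 7]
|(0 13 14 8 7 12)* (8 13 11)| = 10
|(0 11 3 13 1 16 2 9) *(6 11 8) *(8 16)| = |(0 16 2 9)(1 8 6 11 3 13)| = 12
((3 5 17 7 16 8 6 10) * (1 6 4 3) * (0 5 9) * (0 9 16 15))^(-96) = (0 15 7 17 5)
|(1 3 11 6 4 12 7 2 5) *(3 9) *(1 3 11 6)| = |(1 9 11)(2 5 3 6 4 12 7)| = 21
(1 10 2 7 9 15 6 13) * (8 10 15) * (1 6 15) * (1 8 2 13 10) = (15)(1 8)(2 7 9)(6 10 13) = [0, 8, 7, 3, 4, 5, 10, 9, 1, 2, 13, 11, 12, 6, 14, 15]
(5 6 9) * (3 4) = (3 4)(5 6 9) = [0, 1, 2, 4, 3, 6, 9, 7, 8, 5]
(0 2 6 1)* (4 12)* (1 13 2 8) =(0 8 1)(2 6 13)(4 12) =[8, 0, 6, 3, 12, 5, 13, 7, 1, 9, 10, 11, 4, 2]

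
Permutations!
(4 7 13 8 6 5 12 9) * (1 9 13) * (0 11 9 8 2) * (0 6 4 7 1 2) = [11, 8, 6, 3, 1, 12, 5, 2, 4, 7, 10, 9, 13, 0] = (0 11 9 7 2 6 5 12 13)(1 8 4)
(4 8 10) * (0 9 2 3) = (0 9 2 3)(4 8 10) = [9, 1, 3, 0, 8, 5, 6, 7, 10, 2, 4]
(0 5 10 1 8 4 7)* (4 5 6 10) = (0 6 10 1 8 5 4 7) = [6, 8, 2, 3, 7, 4, 10, 0, 5, 9, 1]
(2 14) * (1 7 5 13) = (1 7 5 13)(2 14) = [0, 7, 14, 3, 4, 13, 6, 5, 8, 9, 10, 11, 12, 1, 2]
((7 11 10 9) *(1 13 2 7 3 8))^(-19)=(1 8 3 9 10 11 7 2 13)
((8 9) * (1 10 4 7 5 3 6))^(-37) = ((1 10 4 7 5 3 6)(8 9))^(-37) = (1 3 7 10 6 5 4)(8 9)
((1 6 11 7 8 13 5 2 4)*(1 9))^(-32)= (1 4 5 8 11)(2 13 7 6 9)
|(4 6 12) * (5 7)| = 6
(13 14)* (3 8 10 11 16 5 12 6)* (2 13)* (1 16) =[0, 16, 13, 8, 4, 12, 3, 7, 10, 9, 11, 1, 6, 14, 2, 15, 5] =(1 16 5 12 6 3 8 10 11)(2 13 14)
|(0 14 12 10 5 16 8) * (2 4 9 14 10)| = |(0 10 5 16 8)(2 4 9 14 12)| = 5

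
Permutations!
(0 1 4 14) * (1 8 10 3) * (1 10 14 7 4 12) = [8, 12, 2, 10, 7, 5, 6, 4, 14, 9, 3, 11, 1, 13, 0] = (0 8 14)(1 12)(3 10)(4 7)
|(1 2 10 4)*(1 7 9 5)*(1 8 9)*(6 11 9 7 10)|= 8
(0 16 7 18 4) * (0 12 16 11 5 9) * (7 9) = (0 11 5 7 18 4 12 16 9) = [11, 1, 2, 3, 12, 7, 6, 18, 8, 0, 10, 5, 16, 13, 14, 15, 9, 17, 4]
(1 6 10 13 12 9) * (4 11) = [0, 6, 2, 3, 11, 5, 10, 7, 8, 1, 13, 4, 9, 12] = (1 6 10 13 12 9)(4 11)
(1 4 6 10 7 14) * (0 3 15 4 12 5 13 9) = (0 3 15 4 6 10 7 14 1 12 5 13 9) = [3, 12, 2, 15, 6, 13, 10, 14, 8, 0, 7, 11, 5, 9, 1, 4]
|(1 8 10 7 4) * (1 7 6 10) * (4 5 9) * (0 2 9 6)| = |(0 2 9 4 7 5 6 10)(1 8)| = 8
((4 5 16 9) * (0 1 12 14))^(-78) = ((0 1 12 14)(4 5 16 9))^(-78) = (0 12)(1 14)(4 16)(5 9)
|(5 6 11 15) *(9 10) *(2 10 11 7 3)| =9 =|(2 10 9 11 15 5 6 7 3)|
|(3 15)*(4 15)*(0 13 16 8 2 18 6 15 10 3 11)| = 9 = |(0 13 16 8 2 18 6 15 11)(3 4 10)|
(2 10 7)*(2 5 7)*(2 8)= (2 10 8)(5 7)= [0, 1, 10, 3, 4, 7, 6, 5, 2, 9, 8]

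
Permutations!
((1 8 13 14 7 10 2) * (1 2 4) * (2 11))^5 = (1 10 14 8 4 7 13)(2 11)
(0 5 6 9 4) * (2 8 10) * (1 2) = (0 5 6 9 4)(1 2 8 10) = [5, 2, 8, 3, 0, 6, 9, 7, 10, 4, 1]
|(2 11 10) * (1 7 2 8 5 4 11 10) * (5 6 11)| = 14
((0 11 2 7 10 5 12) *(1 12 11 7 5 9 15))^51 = ((0 7 10 9 15 1 12)(2 5 11))^51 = (0 10 15 12 7 9 1)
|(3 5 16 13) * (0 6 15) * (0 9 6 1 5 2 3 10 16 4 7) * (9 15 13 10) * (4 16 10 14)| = 42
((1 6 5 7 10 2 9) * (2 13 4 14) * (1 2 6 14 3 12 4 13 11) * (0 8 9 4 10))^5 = (0 3 14 8 12 6 9 10 5 2 11 7 4 1)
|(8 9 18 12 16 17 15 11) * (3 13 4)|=24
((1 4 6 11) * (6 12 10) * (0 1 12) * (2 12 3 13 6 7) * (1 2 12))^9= ((0 2 1 4)(3 13 6 11)(7 12 10))^9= (0 2 1 4)(3 13 6 11)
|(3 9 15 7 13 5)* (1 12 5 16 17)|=|(1 12 5 3 9 15 7 13 16 17)|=10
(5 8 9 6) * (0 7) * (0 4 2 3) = (0 7 4 2 3)(5 8 9 6) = [7, 1, 3, 0, 2, 8, 5, 4, 9, 6]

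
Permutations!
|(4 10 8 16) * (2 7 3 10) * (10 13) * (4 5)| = |(2 7 3 13 10 8 16 5 4)| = 9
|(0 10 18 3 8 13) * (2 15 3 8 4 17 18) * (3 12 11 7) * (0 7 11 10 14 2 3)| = 13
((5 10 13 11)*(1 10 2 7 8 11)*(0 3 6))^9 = (13)(2 5 11 8 7)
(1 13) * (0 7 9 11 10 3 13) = [7, 0, 2, 13, 4, 5, 6, 9, 8, 11, 3, 10, 12, 1] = (0 7 9 11 10 3 13 1)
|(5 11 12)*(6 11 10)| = 5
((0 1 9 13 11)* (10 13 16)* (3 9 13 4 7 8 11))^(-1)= (0 11 8 7 4 10 16 9 3 13 1)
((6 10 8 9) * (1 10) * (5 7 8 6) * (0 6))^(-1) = (0 10 1 6)(5 9 8 7)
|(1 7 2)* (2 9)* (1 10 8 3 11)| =8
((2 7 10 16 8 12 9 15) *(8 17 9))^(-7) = ((2 7 10 16 17 9 15)(8 12))^(-7) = (17)(8 12)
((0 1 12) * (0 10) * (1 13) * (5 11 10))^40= (0 11 12 13 10 5 1)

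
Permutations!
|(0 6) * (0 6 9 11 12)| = |(0 9 11 12)| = 4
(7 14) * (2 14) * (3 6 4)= (2 14 7)(3 6 4)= [0, 1, 14, 6, 3, 5, 4, 2, 8, 9, 10, 11, 12, 13, 7]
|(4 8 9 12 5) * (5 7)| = |(4 8 9 12 7 5)| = 6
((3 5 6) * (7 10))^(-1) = (3 6 5)(7 10)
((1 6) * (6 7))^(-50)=((1 7 6))^(-50)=(1 7 6)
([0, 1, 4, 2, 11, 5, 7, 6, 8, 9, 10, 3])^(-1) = (2 3 11 4)(6 7)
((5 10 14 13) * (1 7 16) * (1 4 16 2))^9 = ((1 7 2)(4 16)(5 10 14 13))^9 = (4 16)(5 10 14 13)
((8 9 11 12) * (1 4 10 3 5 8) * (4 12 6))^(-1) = ((1 12)(3 5 8 9 11 6 4 10))^(-1) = (1 12)(3 10 4 6 11 9 8 5)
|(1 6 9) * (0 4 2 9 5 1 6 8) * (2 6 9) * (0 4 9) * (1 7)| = 6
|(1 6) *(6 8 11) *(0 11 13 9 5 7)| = 9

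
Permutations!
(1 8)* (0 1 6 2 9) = (0 1 8 6 2 9) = [1, 8, 9, 3, 4, 5, 2, 7, 6, 0]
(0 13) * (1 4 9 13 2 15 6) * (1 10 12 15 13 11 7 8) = (0 2 13)(1 4 9 11 7 8)(6 10 12 15) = [2, 4, 13, 3, 9, 5, 10, 8, 1, 11, 12, 7, 15, 0, 14, 6]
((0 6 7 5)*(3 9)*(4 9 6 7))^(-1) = ((0 7 5)(3 6 4 9))^(-1) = (0 5 7)(3 9 4 6)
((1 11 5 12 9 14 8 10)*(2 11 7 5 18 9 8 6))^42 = (18)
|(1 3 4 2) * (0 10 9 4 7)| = 8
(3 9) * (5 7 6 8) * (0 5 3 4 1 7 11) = (0 5 11)(1 7 6 8 3 9 4) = [5, 7, 2, 9, 1, 11, 8, 6, 3, 4, 10, 0]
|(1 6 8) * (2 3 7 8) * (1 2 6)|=4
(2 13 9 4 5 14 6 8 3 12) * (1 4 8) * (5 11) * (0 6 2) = [6, 4, 13, 12, 11, 14, 1, 7, 3, 8, 10, 5, 0, 9, 2] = (0 6 1 4 11 5 14 2 13 9 8 3 12)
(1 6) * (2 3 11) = (1 6)(2 3 11) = [0, 6, 3, 11, 4, 5, 1, 7, 8, 9, 10, 2]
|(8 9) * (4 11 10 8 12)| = |(4 11 10 8 9 12)| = 6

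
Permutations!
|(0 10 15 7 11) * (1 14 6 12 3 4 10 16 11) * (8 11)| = 36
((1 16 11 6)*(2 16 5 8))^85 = ((1 5 8 2 16 11 6))^85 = (1 5 8 2 16 11 6)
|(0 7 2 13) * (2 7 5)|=|(0 5 2 13)|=4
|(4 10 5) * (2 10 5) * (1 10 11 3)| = 10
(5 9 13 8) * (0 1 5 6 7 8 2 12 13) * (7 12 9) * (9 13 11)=[1, 5, 13, 3, 4, 7, 12, 8, 6, 0, 10, 9, 11, 2]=(0 1 5 7 8 6 12 11 9)(2 13)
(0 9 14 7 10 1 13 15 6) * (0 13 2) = [9, 2, 0, 3, 4, 5, 13, 10, 8, 14, 1, 11, 12, 15, 7, 6] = (0 9 14 7 10 1 2)(6 13 15)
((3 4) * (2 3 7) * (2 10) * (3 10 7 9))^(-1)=(2 10)(3 9 4)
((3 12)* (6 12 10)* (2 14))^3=((2 14)(3 10 6 12))^3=(2 14)(3 12 6 10)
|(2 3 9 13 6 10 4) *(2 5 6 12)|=|(2 3 9 13 12)(4 5 6 10)|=20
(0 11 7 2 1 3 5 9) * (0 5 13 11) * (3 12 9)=(1 12 9 5 3 13 11 7 2)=[0, 12, 1, 13, 4, 3, 6, 2, 8, 5, 10, 7, 9, 11]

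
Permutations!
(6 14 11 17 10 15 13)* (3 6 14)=(3 6)(10 15 13 14 11 17)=[0, 1, 2, 6, 4, 5, 3, 7, 8, 9, 15, 17, 12, 14, 11, 13, 16, 10]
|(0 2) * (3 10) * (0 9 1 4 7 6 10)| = 9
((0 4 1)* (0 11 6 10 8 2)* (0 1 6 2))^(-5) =(1 11 2)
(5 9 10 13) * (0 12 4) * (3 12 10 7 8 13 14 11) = (0 10 14 11 3 12 4)(5 9 7 8 13) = [10, 1, 2, 12, 0, 9, 6, 8, 13, 7, 14, 3, 4, 5, 11]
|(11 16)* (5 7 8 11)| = 5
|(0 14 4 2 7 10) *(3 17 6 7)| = |(0 14 4 2 3 17 6 7 10)| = 9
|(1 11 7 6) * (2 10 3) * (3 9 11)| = 8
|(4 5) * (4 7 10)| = 4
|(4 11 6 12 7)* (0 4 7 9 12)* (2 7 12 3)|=20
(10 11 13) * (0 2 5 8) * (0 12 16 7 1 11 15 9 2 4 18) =(0 4 18)(1 11 13 10 15 9 2 5 8 12 16 7) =[4, 11, 5, 3, 18, 8, 6, 1, 12, 2, 15, 13, 16, 10, 14, 9, 7, 17, 0]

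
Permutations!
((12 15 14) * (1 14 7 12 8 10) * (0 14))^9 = (15)(0 1 10 8 14)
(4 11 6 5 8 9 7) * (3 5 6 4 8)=(3 5)(4 11)(7 8 9)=[0, 1, 2, 5, 11, 3, 6, 8, 9, 7, 10, 4]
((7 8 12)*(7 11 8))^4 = ((8 12 11))^4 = (8 12 11)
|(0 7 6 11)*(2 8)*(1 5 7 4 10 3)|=18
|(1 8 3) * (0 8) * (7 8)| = 5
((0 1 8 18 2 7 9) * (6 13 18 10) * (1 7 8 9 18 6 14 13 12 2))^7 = (0 18 9 7 1)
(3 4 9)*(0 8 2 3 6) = [8, 1, 3, 4, 9, 5, 0, 7, 2, 6] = (0 8 2 3 4 9 6)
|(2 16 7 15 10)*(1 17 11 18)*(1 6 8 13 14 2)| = |(1 17 11 18 6 8 13 14 2 16 7 15 10)| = 13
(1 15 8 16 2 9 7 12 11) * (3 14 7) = (1 15 8 16 2 9 3 14 7 12 11) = [0, 15, 9, 14, 4, 5, 6, 12, 16, 3, 10, 1, 11, 13, 7, 8, 2]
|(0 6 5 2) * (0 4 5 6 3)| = 6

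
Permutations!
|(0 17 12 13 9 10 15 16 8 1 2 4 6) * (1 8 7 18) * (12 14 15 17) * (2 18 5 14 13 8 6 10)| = 60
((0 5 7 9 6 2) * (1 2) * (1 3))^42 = (0 7 6 1)(2 5 9 3)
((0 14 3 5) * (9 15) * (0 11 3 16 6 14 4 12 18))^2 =(0 12)(3 11 5)(4 18)(6 16 14)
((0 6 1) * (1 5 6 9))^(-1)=((0 9 1)(5 6))^(-1)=(0 1 9)(5 6)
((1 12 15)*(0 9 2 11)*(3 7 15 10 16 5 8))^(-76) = (1 8 12 3 10 7 16 15 5)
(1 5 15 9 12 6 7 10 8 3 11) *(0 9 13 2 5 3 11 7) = (0 9 12 6)(1 3 7 10 8 11)(2 5 15 13) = [9, 3, 5, 7, 4, 15, 0, 10, 11, 12, 8, 1, 6, 2, 14, 13]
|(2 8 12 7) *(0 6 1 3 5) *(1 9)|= 12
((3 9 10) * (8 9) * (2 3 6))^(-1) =(2 6 10 9 8 3)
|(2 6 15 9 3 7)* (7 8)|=|(2 6 15 9 3 8 7)|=7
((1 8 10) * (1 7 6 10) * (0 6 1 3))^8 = (0 6 10 7 1 8 3)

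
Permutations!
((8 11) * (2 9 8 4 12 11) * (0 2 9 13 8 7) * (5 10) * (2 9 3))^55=(0 9 7)(2 3 8 13)(4 12 11)(5 10)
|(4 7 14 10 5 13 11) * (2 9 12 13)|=10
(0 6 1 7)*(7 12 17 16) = [6, 12, 2, 3, 4, 5, 1, 0, 8, 9, 10, 11, 17, 13, 14, 15, 7, 16] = (0 6 1 12 17 16 7)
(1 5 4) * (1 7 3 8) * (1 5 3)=(1 3 8 5 4 7)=[0, 3, 2, 8, 7, 4, 6, 1, 5]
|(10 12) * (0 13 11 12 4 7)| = 7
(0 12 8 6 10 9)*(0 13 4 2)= [12, 1, 0, 3, 2, 5, 10, 7, 6, 13, 9, 11, 8, 4]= (0 12 8 6 10 9 13 4 2)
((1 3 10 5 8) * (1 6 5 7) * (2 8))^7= ((1 3 10 7)(2 8 6 5))^7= (1 7 10 3)(2 5 6 8)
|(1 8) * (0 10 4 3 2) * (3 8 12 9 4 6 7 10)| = 15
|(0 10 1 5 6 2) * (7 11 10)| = 8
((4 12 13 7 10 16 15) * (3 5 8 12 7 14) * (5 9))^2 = (3 5 12 14 9 8 13)(4 10 15 7 16)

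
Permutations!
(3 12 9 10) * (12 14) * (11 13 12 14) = (14)(3 11 13 12 9 10) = [0, 1, 2, 11, 4, 5, 6, 7, 8, 10, 3, 13, 9, 12, 14]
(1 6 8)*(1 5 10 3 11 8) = (1 6)(3 11 8 5 10) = [0, 6, 2, 11, 4, 10, 1, 7, 5, 9, 3, 8]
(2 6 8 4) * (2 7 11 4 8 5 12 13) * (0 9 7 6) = [9, 1, 0, 3, 6, 12, 5, 11, 8, 7, 10, 4, 13, 2] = (0 9 7 11 4 6 5 12 13 2)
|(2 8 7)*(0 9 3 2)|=|(0 9 3 2 8 7)|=6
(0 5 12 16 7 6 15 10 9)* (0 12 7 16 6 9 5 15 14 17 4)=[15, 1, 2, 3, 0, 7, 14, 9, 8, 12, 5, 11, 6, 13, 17, 10, 16, 4]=(0 15 10 5 7 9 12 6 14 17 4)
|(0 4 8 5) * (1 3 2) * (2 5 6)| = 8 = |(0 4 8 6 2 1 3 5)|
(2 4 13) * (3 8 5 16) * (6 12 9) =[0, 1, 4, 8, 13, 16, 12, 7, 5, 6, 10, 11, 9, 2, 14, 15, 3] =(2 4 13)(3 8 5 16)(6 12 9)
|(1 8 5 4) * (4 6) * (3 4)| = 6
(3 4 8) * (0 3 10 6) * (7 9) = (0 3 4 8 10 6)(7 9) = [3, 1, 2, 4, 8, 5, 0, 9, 10, 7, 6]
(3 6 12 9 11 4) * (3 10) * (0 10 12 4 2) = (0 10 3 6 4 12 9 11 2) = [10, 1, 0, 6, 12, 5, 4, 7, 8, 11, 3, 2, 9]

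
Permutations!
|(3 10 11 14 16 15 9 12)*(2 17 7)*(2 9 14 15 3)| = |(2 17 7 9 12)(3 10 11 15 14 16)| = 30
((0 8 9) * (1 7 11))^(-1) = (0 9 8)(1 11 7) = ((0 8 9)(1 7 11))^(-1)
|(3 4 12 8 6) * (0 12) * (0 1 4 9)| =|(0 12 8 6 3 9)(1 4)| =6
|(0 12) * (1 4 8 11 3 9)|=6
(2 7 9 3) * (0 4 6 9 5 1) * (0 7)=(0 4 6 9 3 2)(1 7 5)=[4, 7, 0, 2, 6, 1, 9, 5, 8, 3]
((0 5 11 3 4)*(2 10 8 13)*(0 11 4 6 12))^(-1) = (0 12 6 3 11 4 5)(2 13 8 10)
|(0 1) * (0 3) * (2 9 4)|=|(0 1 3)(2 9 4)|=3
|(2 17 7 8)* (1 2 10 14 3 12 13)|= |(1 2 17 7 8 10 14 3 12 13)|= 10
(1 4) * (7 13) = (1 4)(7 13) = [0, 4, 2, 3, 1, 5, 6, 13, 8, 9, 10, 11, 12, 7]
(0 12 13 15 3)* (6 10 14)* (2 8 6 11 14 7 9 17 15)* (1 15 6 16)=(0 12 13 2 8 16 1 15 3)(6 10 7 9 17)(11 14)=[12, 15, 8, 0, 4, 5, 10, 9, 16, 17, 7, 14, 13, 2, 11, 3, 1, 6]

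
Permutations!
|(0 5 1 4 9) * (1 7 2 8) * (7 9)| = |(0 5 9)(1 4 7 2 8)| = 15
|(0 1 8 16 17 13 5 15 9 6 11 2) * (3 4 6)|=|(0 1 8 16 17 13 5 15 9 3 4 6 11 2)|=14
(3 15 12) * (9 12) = (3 15 9 12) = [0, 1, 2, 15, 4, 5, 6, 7, 8, 12, 10, 11, 3, 13, 14, 9]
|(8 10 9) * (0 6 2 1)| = |(0 6 2 1)(8 10 9)| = 12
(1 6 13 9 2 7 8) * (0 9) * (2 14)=(0 9 14 2 7 8 1 6 13)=[9, 6, 7, 3, 4, 5, 13, 8, 1, 14, 10, 11, 12, 0, 2]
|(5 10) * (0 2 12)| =6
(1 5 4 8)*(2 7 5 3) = [0, 3, 7, 2, 8, 4, 6, 5, 1] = (1 3 2 7 5 4 8)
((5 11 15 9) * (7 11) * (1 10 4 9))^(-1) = (1 15 11 7 5 9 4 10)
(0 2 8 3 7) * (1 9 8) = (0 2 1 9 8 3 7) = [2, 9, 1, 7, 4, 5, 6, 0, 3, 8]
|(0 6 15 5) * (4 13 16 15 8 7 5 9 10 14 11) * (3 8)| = |(0 6 3 8 7 5)(4 13 16 15 9 10 14 11)| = 24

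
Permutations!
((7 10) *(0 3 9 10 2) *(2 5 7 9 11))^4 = (11)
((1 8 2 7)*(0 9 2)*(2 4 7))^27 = (0 7)(1 9)(4 8)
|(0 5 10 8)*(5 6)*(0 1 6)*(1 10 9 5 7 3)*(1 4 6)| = 4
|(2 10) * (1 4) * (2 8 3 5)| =|(1 4)(2 10 8 3 5)| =10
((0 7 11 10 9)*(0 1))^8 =(0 11 9)(1 7 10)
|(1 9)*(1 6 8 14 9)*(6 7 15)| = |(6 8 14 9 7 15)| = 6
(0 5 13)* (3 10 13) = (0 5 3 10 13) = [5, 1, 2, 10, 4, 3, 6, 7, 8, 9, 13, 11, 12, 0]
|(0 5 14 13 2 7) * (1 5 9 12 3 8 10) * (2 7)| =11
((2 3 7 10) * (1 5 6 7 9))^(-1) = (1 9 3 2 10 7 6 5)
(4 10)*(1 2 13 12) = [0, 2, 13, 3, 10, 5, 6, 7, 8, 9, 4, 11, 1, 12] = (1 2 13 12)(4 10)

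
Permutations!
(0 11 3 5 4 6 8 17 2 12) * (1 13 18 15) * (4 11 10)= [10, 13, 12, 5, 6, 11, 8, 7, 17, 9, 4, 3, 0, 18, 14, 1, 16, 2, 15]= (0 10 4 6 8 17 2 12)(1 13 18 15)(3 5 11)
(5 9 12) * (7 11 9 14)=(5 14 7 11 9 12)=[0, 1, 2, 3, 4, 14, 6, 11, 8, 12, 10, 9, 5, 13, 7]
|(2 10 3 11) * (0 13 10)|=|(0 13 10 3 11 2)|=6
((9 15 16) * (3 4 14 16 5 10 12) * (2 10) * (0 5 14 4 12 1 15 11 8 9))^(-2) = (0 14 1 2)(5 16 15 10)(8 9 11)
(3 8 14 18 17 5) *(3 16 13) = (3 8 14 18 17 5 16 13) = [0, 1, 2, 8, 4, 16, 6, 7, 14, 9, 10, 11, 12, 3, 18, 15, 13, 5, 17]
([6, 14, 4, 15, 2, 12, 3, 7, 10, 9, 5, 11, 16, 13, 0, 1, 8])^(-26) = [1, 3, 2, 0, 4, 10, 14, 7, 16, 9, 8, 11, 5, 13, 15, 6, 12]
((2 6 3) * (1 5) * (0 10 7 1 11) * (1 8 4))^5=(0 1 7 11 4 10 5 8)(2 3 6)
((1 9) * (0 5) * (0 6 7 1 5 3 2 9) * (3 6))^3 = ((0 6 7 1)(2 9 5 3))^3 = (0 1 7 6)(2 3 5 9)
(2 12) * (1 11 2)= (1 11 2 12)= [0, 11, 12, 3, 4, 5, 6, 7, 8, 9, 10, 2, 1]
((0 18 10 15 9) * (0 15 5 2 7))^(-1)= ((0 18 10 5 2 7)(9 15))^(-1)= (0 7 2 5 10 18)(9 15)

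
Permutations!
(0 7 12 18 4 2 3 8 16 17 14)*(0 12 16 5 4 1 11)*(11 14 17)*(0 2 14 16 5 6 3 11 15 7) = [0, 16, 11, 8, 14, 4, 3, 5, 6, 9, 10, 2, 18, 13, 12, 7, 15, 17, 1] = (1 16 15 7 5 4 14 12 18)(2 11)(3 8 6)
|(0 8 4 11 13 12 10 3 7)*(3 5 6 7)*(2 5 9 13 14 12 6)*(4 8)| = |(0 4 11 14 12 10 9 13 6 7)(2 5)| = 10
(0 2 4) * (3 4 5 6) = (0 2 5 6 3 4) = [2, 1, 5, 4, 0, 6, 3]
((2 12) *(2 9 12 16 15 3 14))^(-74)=((2 16 15 3 14)(9 12))^(-74)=(2 16 15 3 14)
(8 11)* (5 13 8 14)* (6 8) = (5 13 6 8 11 14) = [0, 1, 2, 3, 4, 13, 8, 7, 11, 9, 10, 14, 12, 6, 5]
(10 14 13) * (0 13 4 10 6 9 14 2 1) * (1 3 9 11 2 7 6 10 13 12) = [12, 0, 3, 9, 13, 5, 11, 6, 8, 14, 7, 2, 1, 10, 4] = (0 12 1)(2 3 9 14 4 13 10 7 6 11)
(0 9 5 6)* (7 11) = [9, 1, 2, 3, 4, 6, 0, 11, 8, 5, 10, 7] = (0 9 5 6)(7 11)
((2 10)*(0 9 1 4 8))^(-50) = ((0 9 1 4 8)(2 10))^(-50) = (10)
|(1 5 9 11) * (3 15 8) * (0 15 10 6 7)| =28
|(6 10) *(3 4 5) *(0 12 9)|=|(0 12 9)(3 4 5)(6 10)|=6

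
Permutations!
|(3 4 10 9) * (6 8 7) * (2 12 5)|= 12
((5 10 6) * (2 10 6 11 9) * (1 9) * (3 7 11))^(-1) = ((1 9 2 10 3 7 11)(5 6))^(-1) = (1 11 7 3 10 2 9)(5 6)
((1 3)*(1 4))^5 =(1 4 3)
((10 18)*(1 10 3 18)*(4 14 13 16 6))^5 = (1 10)(3 18)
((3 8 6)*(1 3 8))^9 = (1 3)(6 8)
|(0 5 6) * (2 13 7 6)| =|(0 5 2 13 7 6)| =6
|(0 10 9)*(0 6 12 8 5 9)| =|(0 10)(5 9 6 12 8)| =10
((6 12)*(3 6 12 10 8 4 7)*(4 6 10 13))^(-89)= (3 8 13 7 10 6 4)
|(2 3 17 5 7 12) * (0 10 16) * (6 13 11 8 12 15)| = 33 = |(0 10 16)(2 3 17 5 7 15 6 13 11 8 12)|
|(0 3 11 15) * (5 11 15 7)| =3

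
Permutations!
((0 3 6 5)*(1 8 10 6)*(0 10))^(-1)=((0 3 1 8)(5 10 6))^(-1)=(0 8 1 3)(5 6 10)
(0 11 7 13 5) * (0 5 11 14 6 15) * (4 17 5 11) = [14, 1, 2, 3, 17, 11, 15, 13, 8, 9, 10, 7, 12, 4, 6, 0, 16, 5] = (0 14 6 15)(4 17 5 11 7 13)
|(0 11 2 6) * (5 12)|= |(0 11 2 6)(5 12)|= 4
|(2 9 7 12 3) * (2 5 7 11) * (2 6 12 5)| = |(2 9 11 6 12 3)(5 7)| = 6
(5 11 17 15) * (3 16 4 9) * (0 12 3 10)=(0 12 3 16 4 9 10)(5 11 17 15)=[12, 1, 2, 16, 9, 11, 6, 7, 8, 10, 0, 17, 3, 13, 14, 5, 4, 15]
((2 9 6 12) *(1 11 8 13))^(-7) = (1 11 8 13)(2 9 6 12)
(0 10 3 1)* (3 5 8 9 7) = (0 10 5 8 9 7 3 1) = [10, 0, 2, 1, 4, 8, 6, 3, 9, 7, 5]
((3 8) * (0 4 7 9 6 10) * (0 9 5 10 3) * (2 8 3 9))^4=(0 10 4 2 7 8 5)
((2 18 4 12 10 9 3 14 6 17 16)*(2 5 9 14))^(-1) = (2 3 9 5 16 17 6 14 10 12 4 18)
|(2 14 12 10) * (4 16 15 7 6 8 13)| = 28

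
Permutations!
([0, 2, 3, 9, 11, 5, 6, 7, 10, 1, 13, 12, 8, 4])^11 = [0, 9, 1, 2, 13, 5, 6, 7, 12, 3, 8, 4, 11, 10]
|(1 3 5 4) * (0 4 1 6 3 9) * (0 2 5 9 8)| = 9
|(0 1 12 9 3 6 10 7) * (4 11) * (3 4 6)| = 9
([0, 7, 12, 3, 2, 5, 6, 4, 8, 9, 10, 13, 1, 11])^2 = (13)(1 4 12 7 2)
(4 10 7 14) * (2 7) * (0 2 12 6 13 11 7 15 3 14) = (0 2 15 3 14 4 10 12 6 13 11 7) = [2, 1, 15, 14, 10, 5, 13, 0, 8, 9, 12, 7, 6, 11, 4, 3]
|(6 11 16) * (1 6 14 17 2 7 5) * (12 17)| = 10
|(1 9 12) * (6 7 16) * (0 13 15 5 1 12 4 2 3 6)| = |(0 13 15 5 1 9 4 2 3 6 7 16)| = 12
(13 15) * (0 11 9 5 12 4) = (0 11 9 5 12 4)(13 15) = [11, 1, 2, 3, 0, 12, 6, 7, 8, 5, 10, 9, 4, 15, 14, 13]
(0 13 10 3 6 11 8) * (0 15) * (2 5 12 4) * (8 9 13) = (0 8 15)(2 5 12 4)(3 6 11 9 13 10) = [8, 1, 5, 6, 2, 12, 11, 7, 15, 13, 3, 9, 4, 10, 14, 0]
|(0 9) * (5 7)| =|(0 9)(5 7)| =2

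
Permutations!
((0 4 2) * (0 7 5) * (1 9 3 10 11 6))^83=(0 7 4 5 2)(1 6 11 10 3 9)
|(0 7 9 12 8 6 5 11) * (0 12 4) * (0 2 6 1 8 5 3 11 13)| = 22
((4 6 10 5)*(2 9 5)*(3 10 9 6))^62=(2 10 3 4 5 9 6)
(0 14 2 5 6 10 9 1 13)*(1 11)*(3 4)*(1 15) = [14, 13, 5, 4, 3, 6, 10, 7, 8, 11, 9, 15, 12, 0, 2, 1] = (0 14 2 5 6 10 9 11 15 1 13)(3 4)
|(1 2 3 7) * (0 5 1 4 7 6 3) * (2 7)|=|(0 5 1 7 4 2)(3 6)|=6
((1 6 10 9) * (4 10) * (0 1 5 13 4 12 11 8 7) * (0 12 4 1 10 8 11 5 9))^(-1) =((0 10)(1 6 4 8 7 12 5 13))^(-1) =(0 10)(1 13 5 12 7 8 4 6)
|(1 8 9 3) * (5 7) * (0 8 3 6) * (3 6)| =6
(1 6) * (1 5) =(1 6 5) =[0, 6, 2, 3, 4, 1, 5]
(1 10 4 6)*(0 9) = (0 9)(1 10 4 6) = [9, 10, 2, 3, 6, 5, 1, 7, 8, 0, 4]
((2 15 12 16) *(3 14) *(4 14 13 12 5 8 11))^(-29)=(2 11 13 15 4 12 5 14 16 8 3)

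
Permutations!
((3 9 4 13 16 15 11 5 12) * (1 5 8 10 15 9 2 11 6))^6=((1 5 12 3 2 11 8 10 15 6)(4 13 16 9))^6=(1 8 12 15 2)(3 6 11 5 10)(4 16)(9 13)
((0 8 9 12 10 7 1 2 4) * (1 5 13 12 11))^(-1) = (0 4 2 1 11 9 8)(5 7 10 12 13)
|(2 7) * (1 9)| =|(1 9)(2 7)| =2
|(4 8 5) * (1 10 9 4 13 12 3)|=9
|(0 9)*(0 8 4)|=|(0 9 8 4)|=4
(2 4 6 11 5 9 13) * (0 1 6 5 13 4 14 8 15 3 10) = (0 1 6 11 13 2 14 8 15 3 10)(4 5 9) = [1, 6, 14, 10, 5, 9, 11, 7, 15, 4, 0, 13, 12, 2, 8, 3]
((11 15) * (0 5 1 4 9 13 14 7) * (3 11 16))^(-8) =(16)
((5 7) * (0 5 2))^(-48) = ((0 5 7 2))^(-48) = (7)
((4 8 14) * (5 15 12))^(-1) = (4 14 8)(5 12 15)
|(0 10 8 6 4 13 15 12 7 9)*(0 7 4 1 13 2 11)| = |(0 10 8 6 1 13 15 12 4 2 11)(7 9)| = 22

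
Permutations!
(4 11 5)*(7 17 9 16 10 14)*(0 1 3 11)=[1, 3, 2, 11, 0, 4, 6, 17, 8, 16, 14, 5, 12, 13, 7, 15, 10, 9]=(0 1 3 11 5 4)(7 17 9 16 10 14)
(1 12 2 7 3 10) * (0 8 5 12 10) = (0 8 5 12 2 7 3)(1 10) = [8, 10, 7, 0, 4, 12, 6, 3, 5, 9, 1, 11, 2]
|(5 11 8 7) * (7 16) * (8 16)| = |(5 11 16 7)| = 4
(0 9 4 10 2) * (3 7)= (0 9 4 10 2)(3 7)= [9, 1, 0, 7, 10, 5, 6, 3, 8, 4, 2]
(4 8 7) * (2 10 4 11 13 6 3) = (2 10 4 8 7 11 13 6 3) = [0, 1, 10, 2, 8, 5, 3, 11, 7, 9, 4, 13, 12, 6]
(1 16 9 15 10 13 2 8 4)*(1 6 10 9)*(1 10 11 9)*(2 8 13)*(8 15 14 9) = (1 16 10 2 13 15)(4 6 11 8)(9 14) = [0, 16, 13, 3, 6, 5, 11, 7, 4, 14, 2, 8, 12, 15, 9, 1, 10]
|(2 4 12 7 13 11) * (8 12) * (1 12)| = |(1 12 7 13 11 2 4 8)| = 8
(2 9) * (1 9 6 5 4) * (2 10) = (1 9 10 2 6 5 4) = [0, 9, 6, 3, 1, 4, 5, 7, 8, 10, 2]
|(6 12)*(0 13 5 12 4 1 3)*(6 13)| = 15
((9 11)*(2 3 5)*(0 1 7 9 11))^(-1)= ((11)(0 1 7 9)(2 3 5))^(-1)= (11)(0 9 7 1)(2 5 3)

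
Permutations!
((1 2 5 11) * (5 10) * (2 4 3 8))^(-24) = ((1 4 3 8 2 10 5 11))^(-24) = (11)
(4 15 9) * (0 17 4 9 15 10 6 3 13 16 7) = (0 17 4 10 6 3 13 16 7) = [17, 1, 2, 13, 10, 5, 3, 0, 8, 9, 6, 11, 12, 16, 14, 15, 7, 4]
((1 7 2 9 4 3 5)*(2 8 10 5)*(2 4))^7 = ((1 7 8 10 5)(2 9)(3 4))^7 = (1 8 5 7 10)(2 9)(3 4)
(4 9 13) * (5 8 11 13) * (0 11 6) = (0 11 13 4 9 5 8 6) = [11, 1, 2, 3, 9, 8, 0, 7, 6, 5, 10, 13, 12, 4]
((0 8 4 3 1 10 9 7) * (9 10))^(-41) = ((10)(0 8 4 3 1 9 7))^(-41) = (10)(0 8 4 3 1 9 7)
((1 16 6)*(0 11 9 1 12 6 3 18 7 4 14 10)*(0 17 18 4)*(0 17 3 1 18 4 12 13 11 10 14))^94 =(0 17 18 11 6 3)(4 7 9 13 12 10)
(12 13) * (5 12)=[0, 1, 2, 3, 4, 12, 6, 7, 8, 9, 10, 11, 13, 5]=(5 12 13)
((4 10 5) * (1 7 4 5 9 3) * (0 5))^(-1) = ((0 5)(1 7 4 10 9 3))^(-1) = (0 5)(1 3 9 10 4 7)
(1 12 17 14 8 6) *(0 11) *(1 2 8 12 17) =[11, 17, 8, 3, 4, 5, 2, 7, 6, 9, 10, 0, 1, 13, 12, 15, 16, 14] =(0 11)(1 17 14 12)(2 8 6)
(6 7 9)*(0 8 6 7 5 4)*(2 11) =(0 8 6 5 4)(2 11)(7 9) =[8, 1, 11, 3, 0, 4, 5, 9, 6, 7, 10, 2]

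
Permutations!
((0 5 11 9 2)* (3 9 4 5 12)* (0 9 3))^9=(0 12)(2 9)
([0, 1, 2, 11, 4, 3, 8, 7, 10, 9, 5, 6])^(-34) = [0, 1, 2, 6, 4, 11, 10, 7, 5, 9, 3, 8]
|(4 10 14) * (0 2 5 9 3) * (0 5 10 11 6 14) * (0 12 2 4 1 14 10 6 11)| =12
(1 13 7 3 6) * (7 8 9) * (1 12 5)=(1 13 8 9 7 3 6 12 5)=[0, 13, 2, 6, 4, 1, 12, 3, 9, 7, 10, 11, 5, 8]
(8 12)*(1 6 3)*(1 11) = (1 6 3 11)(8 12) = [0, 6, 2, 11, 4, 5, 3, 7, 12, 9, 10, 1, 8]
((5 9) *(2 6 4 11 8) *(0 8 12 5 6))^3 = ((0 8 2)(4 11 12 5 9 6))^3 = (4 5)(6 12)(9 11)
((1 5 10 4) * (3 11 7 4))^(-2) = (1 7 3 5 4 11 10)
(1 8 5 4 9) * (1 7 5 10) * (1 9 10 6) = [0, 8, 2, 3, 10, 4, 1, 5, 6, 7, 9] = (1 8 6)(4 10 9 7 5)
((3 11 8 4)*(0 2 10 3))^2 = ((0 2 10 3 11 8 4))^2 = (0 10 11 4 2 3 8)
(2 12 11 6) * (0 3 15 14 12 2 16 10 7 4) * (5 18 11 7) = [3, 1, 2, 15, 0, 18, 16, 4, 8, 9, 5, 6, 7, 13, 12, 14, 10, 17, 11] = (0 3 15 14 12 7 4)(5 18 11 6 16 10)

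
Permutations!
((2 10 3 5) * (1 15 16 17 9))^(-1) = ((1 15 16 17 9)(2 10 3 5))^(-1) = (1 9 17 16 15)(2 5 3 10)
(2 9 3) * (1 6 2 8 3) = (1 6 2 9)(3 8) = [0, 6, 9, 8, 4, 5, 2, 7, 3, 1]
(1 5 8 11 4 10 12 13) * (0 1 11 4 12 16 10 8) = (0 1 5)(4 8)(10 16)(11 12 13) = [1, 5, 2, 3, 8, 0, 6, 7, 4, 9, 16, 12, 13, 11, 14, 15, 10]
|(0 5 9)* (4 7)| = |(0 5 9)(4 7)| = 6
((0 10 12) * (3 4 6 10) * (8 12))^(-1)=((0 3 4 6 10 8 12))^(-1)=(0 12 8 10 6 4 3)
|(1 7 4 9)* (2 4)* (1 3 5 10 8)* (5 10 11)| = 8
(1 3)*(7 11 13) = [0, 3, 2, 1, 4, 5, 6, 11, 8, 9, 10, 13, 12, 7] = (1 3)(7 11 13)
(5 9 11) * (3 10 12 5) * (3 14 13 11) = [0, 1, 2, 10, 4, 9, 6, 7, 8, 3, 12, 14, 5, 11, 13] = (3 10 12 5 9)(11 14 13)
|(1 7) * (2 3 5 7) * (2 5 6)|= 3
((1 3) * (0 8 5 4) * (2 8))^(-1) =((0 2 8 5 4)(1 3))^(-1) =(0 4 5 8 2)(1 3)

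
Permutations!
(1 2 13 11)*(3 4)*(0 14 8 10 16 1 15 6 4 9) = (0 14 8 10 16 1 2 13 11 15 6 4 3 9) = [14, 2, 13, 9, 3, 5, 4, 7, 10, 0, 16, 15, 12, 11, 8, 6, 1]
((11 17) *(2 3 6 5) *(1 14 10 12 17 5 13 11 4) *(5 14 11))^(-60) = (1 10 4 14 17 11 12)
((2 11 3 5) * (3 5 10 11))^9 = (2 5 11 10 3)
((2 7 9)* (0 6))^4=((0 6)(2 7 9))^4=(2 7 9)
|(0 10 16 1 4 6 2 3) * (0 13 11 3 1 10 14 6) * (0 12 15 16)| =|(0 14 6 2 1 4 12 15 16 10)(3 13 11)| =30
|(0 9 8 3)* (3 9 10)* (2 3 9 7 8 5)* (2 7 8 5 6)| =|(0 10 9 6 2 3)(5 7)| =6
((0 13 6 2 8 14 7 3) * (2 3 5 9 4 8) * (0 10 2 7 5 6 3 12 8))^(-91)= (14)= ((0 13 3 10 2 7 6 12 8 14 5 9 4))^(-91)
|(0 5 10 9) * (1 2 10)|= 6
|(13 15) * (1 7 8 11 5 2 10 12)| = 8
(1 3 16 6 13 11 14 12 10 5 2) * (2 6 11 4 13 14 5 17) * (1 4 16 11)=[0, 3, 4, 11, 13, 6, 14, 7, 8, 9, 17, 5, 10, 16, 12, 15, 1, 2]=(1 3 11 5 6 14 12 10 17 2 4 13 16)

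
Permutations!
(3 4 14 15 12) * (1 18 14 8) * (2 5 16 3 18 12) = [0, 12, 5, 4, 8, 16, 6, 7, 1, 9, 10, 11, 18, 13, 15, 2, 3, 17, 14] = (1 12 18 14 15 2 5 16 3 4 8)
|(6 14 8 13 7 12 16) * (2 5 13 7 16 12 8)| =|(2 5 13 16 6 14)(7 8)| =6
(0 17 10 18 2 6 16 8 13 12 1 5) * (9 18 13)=(0 17 10 13 12 1 5)(2 6 16 8 9 18)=[17, 5, 6, 3, 4, 0, 16, 7, 9, 18, 13, 11, 1, 12, 14, 15, 8, 10, 2]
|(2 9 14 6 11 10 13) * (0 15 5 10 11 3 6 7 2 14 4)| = 10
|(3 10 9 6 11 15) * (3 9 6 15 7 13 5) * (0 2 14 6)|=10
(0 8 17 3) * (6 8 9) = (0 9 6 8 17 3) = [9, 1, 2, 0, 4, 5, 8, 7, 17, 6, 10, 11, 12, 13, 14, 15, 16, 3]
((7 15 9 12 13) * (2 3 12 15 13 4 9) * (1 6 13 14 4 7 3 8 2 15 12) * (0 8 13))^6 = (15)(0 6 1 3 13 2 8)(4 9 12 7 14)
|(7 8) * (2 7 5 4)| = 5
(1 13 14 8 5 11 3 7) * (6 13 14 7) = (1 14 8 5 11 3 6 13 7) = [0, 14, 2, 6, 4, 11, 13, 1, 5, 9, 10, 3, 12, 7, 8]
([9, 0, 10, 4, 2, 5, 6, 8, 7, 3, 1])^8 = (0 9 3 4 2 10 1)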